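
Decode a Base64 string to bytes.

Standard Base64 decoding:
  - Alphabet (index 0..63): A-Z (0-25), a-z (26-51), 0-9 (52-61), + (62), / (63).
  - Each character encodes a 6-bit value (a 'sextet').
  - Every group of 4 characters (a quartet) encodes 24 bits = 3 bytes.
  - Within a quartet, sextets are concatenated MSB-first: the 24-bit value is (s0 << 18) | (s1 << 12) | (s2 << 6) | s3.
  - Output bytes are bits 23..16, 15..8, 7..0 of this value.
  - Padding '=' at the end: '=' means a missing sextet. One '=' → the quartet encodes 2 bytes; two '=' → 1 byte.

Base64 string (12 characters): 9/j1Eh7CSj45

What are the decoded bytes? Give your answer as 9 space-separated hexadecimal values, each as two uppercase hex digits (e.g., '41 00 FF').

After char 0 ('9'=61): chars_in_quartet=1 acc=0x3D bytes_emitted=0
After char 1 ('/'=63): chars_in_quartet=2 acc=0xF7F bytes_emitted=0
After char 2 ('j'=35): chars_in_quartet=3 acc=0x3DFE3 bytes_emitted=0
After char 3 ('1'=53): chars_in_quartet=4 acc=0xF7F8F5 -> emit F7 F8 F5, reset; bytes_emitted=3
After char 4 ('E'=4): chars_in_quartet=1 acc=0x4 bytes_emitted=3
After char 5 ('h'=33): chars_in_quartet=2 acc=0x121 bytes_emitted=3
After char 6 ('7'=59): chars_in_quartet=3 acc=0x487B bytes_emitted=3
After char 7 ('C'=2): chars_in_quartet=4 acc=0x121EC2 -> emit 12 1E C2, reset; bytes_emitted=6
After char 8 ('S'=18): chars_in_quartet=1 acc=0x12 bytes_emitted=6
After char 9 ('j'=35): chars_in_quartet=2 acc=0x4A3 bytes_emitted=6
After char 10 ('4'=56): chars_in_quartet=3 acc=0x128F8 bytes_emitted=6
After char 11 ('5'=57): chars_in_quartet=4 acc=0x4A3E39 -> emit 4A 3E 39, reset; bytes_emitted=9

Answer: F7 F8 F5 12 1E C2 4A 3E 39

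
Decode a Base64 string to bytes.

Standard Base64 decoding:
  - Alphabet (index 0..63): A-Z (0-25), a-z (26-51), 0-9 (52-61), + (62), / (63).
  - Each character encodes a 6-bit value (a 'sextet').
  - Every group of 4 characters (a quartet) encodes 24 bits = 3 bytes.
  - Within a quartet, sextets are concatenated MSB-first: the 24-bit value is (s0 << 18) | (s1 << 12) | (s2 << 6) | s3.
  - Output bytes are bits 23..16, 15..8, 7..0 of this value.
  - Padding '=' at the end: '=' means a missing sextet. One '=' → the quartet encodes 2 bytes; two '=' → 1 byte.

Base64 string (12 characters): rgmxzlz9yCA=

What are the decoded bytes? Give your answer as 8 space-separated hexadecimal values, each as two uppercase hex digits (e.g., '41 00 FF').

After char 0 ('r'=43): chars_in_quartet=1 acc=0x2B bytes_emitted=0
After char 1 ('g'=32): chars_in_quartet=2 acc=0xAE0 bytes_emitted=0
After char 2 ('m'=38): chars_in_quartet=3 acc=0x2B826 bytes_emitted=0
After char 3 ('x'=49): chars_in_quartet=4 acc=0xAE09B1 -> emit AE 09 B1, reset; bytes_emitted=3
After char 4 ('z'=51): chars_in_quartet=1 acc=0x33 bytes_emitted=3
After char 5 ('l'=37): chars_in_quartet=2 acc=0xCE5 bytes_emitted=3
After char 6 ('z'=51): chars_in_quartet=3 acc=0x33973 bytes_emitted=3
After char 7 ('9'=61): chars_in_quartet=4 acc=0xCE5CFD -> emit CE 5C FD, reset; bytes_emitted=6
After char 8 ('y'=50): chars_in_quartet=1 acc=0x32 bytes_emitted=6
After char 9 ('C'=2): chars_in_quartet=2 acc=0xC82 bytes_emitted=6
After char 10 ('A'=0): chars_in_quartet=3 acc=0x32080 bytes_emitted=6
Padding '=': partial quartet acc=0x32080 -> emit C8 20; bytes_emitted=8

Answer: AE 09 B1 CE 5C FD C8 20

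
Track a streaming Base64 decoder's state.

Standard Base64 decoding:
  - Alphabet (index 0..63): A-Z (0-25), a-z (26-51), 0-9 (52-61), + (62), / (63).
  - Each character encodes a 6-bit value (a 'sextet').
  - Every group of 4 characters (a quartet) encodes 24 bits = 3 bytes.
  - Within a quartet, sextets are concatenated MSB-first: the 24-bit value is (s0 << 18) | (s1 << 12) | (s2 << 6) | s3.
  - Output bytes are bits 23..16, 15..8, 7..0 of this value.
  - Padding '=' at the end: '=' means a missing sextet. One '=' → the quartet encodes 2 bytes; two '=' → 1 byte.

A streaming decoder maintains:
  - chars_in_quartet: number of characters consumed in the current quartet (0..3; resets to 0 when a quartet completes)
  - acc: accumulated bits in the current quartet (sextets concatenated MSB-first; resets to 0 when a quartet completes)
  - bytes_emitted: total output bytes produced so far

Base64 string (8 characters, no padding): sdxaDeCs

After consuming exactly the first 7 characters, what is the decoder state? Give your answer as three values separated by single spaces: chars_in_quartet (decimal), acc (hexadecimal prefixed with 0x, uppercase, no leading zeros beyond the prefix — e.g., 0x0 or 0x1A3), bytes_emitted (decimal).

Answer: 3 0x3782 3

Derivation:
After char 0 ('s'=44): chars_in_quartet=1 acc=0x2C bytes_emitted=0
After char 1 ('d'=29): chars_in_quartet=2 acc=0xB1D bytes_emitted=0
After char 2 ('x'=49): chars_in_quartet=3 acc=0x2C771 bytes_emitted=0
After char 3 ('a'=26): chars_in_quartet=4 acc=0xB1DC5A -> emit B1 DC 5A, reset; bytes_emitted=3
After char 4 ('D'=3): chars_in_quartet=1 acc=0x3 bytes_emitted=3
After char 5 ('e'=30): chars_in_quartet=2 acc=0xDE bytes_emitted=3
After char 6 ('C'=2): chars_in_quartet=3 acc=0x3782 bytes_emitted=3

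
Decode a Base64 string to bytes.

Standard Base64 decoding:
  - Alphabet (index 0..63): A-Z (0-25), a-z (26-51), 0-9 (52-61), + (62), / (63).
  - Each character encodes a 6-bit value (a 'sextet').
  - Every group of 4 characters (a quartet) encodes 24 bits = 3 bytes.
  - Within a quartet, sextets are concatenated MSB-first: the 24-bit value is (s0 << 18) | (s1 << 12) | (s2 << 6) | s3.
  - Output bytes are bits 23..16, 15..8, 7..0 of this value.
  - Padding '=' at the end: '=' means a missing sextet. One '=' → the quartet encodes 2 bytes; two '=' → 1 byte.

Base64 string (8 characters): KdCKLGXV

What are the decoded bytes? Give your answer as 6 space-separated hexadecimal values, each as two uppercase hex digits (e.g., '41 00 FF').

After char 0 ('K'=10): chars_in_quartet=1 acc=0xA bytes_emitted=0
After char 1 ('d'=29): chars_in_quartet=2 acc=0x29D bytes_emitted=0
After char 2 ('C'=2): chars_in_quartet=3 acc=0xA742 bytes_emitted=0
After char 3 ('K'=10): chars_in_quartet=4 acc=0x29D08A -> emit 29 D0 8A, reset; bytes_emitted=3
After char 4 ('L'=11): chars_in_quartet=1 acc=0xB bytes_emitted=3
After char 5 ('G'=6): chars_in_quartet=2 acc=0x2C6 bytes_emitted=3
After char 6 ('X'=23): chars_in_quartet=3 acc=0xB197 bytes_emitted=3
After char 7 ('V'=21): chars_in_quartet=4 acc=0x2C65D5 -> emit 2C 65 D5, reset; bytes_emitted=6

Answer: 29 D0 8A 2C 65 D5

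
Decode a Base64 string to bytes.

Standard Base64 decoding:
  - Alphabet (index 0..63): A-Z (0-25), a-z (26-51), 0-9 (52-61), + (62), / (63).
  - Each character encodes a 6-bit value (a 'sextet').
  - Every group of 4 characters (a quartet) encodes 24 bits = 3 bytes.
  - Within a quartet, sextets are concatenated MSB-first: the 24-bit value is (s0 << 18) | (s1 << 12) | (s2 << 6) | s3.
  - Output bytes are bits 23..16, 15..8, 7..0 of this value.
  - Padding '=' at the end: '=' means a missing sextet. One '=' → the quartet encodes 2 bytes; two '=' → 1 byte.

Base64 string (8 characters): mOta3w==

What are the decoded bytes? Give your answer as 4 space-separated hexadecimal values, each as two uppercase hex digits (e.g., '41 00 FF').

Answer: 98 EB 5A DF

Derivation:
After char 0 ('m'=38): chars_in_quartet=1 acc=0x26 bytes_emitted=0
After char 1 ('O'=14): chars_in_quartet=2 acc=0x98E bytes_emitted=0
After char 2 ('t'=45): chars_in_quartet=3 acc=0x263AD bytes_emitted=0
After char 3 ('a'=26): chars_in_quartet=4 acc=0x98EB5A -> emit 98 EB 5A, reset; bytes_emitted=3
After char 4 ('3'=55): chars_in_quartet=1 acc=0x37 bytes_emitted=3
After char 5 ('w'=48): chars_in_quartet=2 acc=0xDF0 bytes_emitted=3
Padding '==': partial quartet acc=0xDF0 -> emit DF; bytes_emitted=4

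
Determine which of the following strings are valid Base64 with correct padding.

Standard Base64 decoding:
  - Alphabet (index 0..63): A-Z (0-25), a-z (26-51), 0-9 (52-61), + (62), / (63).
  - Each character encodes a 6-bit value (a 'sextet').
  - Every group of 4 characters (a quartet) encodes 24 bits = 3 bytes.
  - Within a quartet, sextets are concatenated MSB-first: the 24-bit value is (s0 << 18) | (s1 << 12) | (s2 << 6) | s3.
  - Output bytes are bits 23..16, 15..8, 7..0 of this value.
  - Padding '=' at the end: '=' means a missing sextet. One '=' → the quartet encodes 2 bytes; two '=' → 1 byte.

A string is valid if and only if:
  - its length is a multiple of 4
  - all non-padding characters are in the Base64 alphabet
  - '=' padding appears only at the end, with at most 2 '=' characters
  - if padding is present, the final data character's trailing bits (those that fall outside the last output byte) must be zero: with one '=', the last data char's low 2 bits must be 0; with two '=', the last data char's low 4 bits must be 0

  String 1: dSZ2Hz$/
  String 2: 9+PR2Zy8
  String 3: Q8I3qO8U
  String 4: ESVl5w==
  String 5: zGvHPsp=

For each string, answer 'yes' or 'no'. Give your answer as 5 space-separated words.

String 1: 'dSZ2Hz$/' → invalid (bad char(s): ['$'])
String 2: '9+PR2Zy8' → valid
String 3: 'Q8I3qO8U' → valid
String 4: 'ESVl5w==' → valid
String 5: 'zGvHPsp=' → invalid (bad trailing bits)

Answer: no yes yes yes no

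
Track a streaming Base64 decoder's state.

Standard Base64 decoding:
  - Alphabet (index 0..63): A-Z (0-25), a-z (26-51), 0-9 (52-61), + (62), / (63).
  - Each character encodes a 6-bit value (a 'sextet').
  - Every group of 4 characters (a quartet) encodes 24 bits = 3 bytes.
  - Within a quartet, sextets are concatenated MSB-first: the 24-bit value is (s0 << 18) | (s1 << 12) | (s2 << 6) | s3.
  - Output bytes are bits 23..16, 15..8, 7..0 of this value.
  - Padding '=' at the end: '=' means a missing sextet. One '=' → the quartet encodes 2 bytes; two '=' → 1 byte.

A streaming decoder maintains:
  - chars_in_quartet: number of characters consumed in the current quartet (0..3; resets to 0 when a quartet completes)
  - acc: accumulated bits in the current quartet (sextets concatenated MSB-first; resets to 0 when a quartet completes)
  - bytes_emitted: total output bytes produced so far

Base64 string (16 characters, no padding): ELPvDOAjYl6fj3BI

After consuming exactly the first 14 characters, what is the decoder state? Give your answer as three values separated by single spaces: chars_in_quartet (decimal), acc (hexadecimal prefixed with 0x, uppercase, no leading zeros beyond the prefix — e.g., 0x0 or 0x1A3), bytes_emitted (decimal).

After char 0 ('E'=4): chars_in_quartet=1 acc=0x4 bytes_emitted=0
After char 1 ('L'=11): chars_in_quartet=2 acc=0x10B bytes_emitted=0
After char 2 ('P'=15): chars_in_quartet=3 acc=0x42CF bytes_emitted=0
After char 3 ('v'=47): chars_in_quartet=4 acc=0x10B3EF -> emit 10 B3 EF, reset; bytes_emitted=3
After char 4 ('D'=3): chars_in_quartet=1 acc=0x3 bytes_emitted=3
After char 5 ('O'=14): chars_in_quartet=2 acc=0xCE bytes_emitted=3
After char 6 ('A'=0): chars_in_quartet=3 acc=0x3380 bytes_emitted=3
After char 7 ('j'=35): chars_in_quartet=4 acc=0xCE023 -> emit 0C E0 23, reset; bytes_emitted=6
After char 8 ('Y'=24): chars_in_quartet=1 acc=0x18 bytes_emitted=6
After char 9 ('l'=37): chars_in_quartet=2 acc=0x625 bytes_emitted=6
After char 10 ('6'=58): chars_in_quartet=3 acc=0x1897A bytes_emitted=6
After char 11 ('f'=31): chars_in_quartet=4 acc=0x625E9F -> emit 62 5E 9F, reset; bytes_emitted=9
After char 12 ('j'=35): chars_in_quartet=1 acc=0x23 bytes_emitted=9
After char 13 ('3'=55): chars_in_quartet=2 acc=0x8F7 bytes_emitted=9

Answer: 2 0x8F7 9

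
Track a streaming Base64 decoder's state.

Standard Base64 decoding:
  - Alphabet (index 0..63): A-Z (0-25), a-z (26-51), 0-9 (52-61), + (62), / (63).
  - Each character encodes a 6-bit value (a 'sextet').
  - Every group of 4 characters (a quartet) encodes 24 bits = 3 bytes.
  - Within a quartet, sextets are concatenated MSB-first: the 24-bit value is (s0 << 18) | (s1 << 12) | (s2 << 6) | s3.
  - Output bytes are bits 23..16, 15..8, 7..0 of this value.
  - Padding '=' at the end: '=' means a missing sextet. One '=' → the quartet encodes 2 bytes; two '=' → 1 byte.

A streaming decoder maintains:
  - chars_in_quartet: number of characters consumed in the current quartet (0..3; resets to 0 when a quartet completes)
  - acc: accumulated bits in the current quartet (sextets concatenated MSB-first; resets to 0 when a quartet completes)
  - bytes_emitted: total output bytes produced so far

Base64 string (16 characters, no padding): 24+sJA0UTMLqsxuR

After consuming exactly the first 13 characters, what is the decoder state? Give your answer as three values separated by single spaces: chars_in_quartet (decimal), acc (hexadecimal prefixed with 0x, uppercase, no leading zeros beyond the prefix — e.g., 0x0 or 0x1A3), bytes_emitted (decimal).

Answer: 1 0x2C 9

Derivation:
After char 0 ('2'=54): chars_in_quartet=1 acc=0x36 bytes_emitted=0
After char 1 ('4'=56): chars_in_quartet=2 acc=0xDB8 bytes_emitted=0
After char 2 ('+'=62): chars_in_quartet=3 acc=0x36E3E bytes_emitted=0
After char 3 ('s'=44): chars_in_quartet=4 acc=0xDB8FAC -> emit DB 8F AC, reset; bytes_emitted=3
After char 4 ('J'=9): chars_in_quartet=1 acc=0x9 bytes_emitted=3
After char 5 ('A'=0): chars_in_quartet=2 acc=0x240 bytes_emitted=3
After char 6 ('0'=52): chars_in_quartet=3 acc=0x9034 bytes_emitted=3
After char 7 ('U'=20): chars_in_quartet=4 acc=0x240D14 -> emit 24 0D 14, reset; bytes_emitted=6
After char 8 ('T'=19): chars_in_quartet=1 acc=0x13 bytes_emitted=6
After char 9 ('M'=12): chars_in_quartet=2 acc=0x4CC bytes_emitted=6
After char 10 ('L'=11): chars_in_quartet=3 acc=0x1330B bytes_emitted=6
After char 11 ('q'=42): chars_in_quartet=4 acc=0x4CC2EA -> emit 4C C2 EA, reset; bytes_emitted=9
After char 12 ('s'=44): chars_in_quartet=1 acc=0x2C bytes_emitted=9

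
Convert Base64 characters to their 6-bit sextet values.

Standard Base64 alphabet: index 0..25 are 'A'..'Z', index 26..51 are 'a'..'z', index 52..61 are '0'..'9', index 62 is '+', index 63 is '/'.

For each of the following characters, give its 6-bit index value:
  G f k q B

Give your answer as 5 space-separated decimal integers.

Answer: 6 31 36 42 1

Derivation:
'G': A..Z range, ord('G') − ord('A') = 6
'f': a..z range, 26 + ord('f') − ord('a') = 31
'k': a..z range, 26 + ord('k') − ord('a') = 36
'q': a..z range, 26 + ord('q') − ord('a') = 42
'B': A..Z range, ord('B') − ord('A') = 1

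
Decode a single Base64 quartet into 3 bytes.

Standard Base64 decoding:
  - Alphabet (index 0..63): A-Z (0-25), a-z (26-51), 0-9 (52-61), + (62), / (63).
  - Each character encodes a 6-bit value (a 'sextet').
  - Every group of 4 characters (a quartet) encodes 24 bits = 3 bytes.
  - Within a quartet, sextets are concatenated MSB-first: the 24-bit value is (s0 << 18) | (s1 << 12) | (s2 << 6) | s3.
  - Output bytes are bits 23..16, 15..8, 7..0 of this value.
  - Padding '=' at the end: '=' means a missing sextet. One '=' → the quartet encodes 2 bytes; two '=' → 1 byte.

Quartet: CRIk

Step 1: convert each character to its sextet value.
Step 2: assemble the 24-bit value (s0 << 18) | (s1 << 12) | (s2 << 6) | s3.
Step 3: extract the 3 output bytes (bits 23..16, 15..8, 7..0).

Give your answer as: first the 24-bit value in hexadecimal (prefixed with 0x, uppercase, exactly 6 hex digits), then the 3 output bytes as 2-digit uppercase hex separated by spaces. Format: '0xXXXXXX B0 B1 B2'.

Answer: 0x091224 09 12 24

Derivation:
Sextets: C=2, R=17, I=8, k=36
24-bit: (2<<18) | (17<<12) | (8<<6) | 36
      = 0x080000 | 0x011000 | 0x000200 | 0x000024
      = 0x091224
Bytes: (v>>16)&0xFF=09, (v>>8)&0xFF=12, v&0xFF=24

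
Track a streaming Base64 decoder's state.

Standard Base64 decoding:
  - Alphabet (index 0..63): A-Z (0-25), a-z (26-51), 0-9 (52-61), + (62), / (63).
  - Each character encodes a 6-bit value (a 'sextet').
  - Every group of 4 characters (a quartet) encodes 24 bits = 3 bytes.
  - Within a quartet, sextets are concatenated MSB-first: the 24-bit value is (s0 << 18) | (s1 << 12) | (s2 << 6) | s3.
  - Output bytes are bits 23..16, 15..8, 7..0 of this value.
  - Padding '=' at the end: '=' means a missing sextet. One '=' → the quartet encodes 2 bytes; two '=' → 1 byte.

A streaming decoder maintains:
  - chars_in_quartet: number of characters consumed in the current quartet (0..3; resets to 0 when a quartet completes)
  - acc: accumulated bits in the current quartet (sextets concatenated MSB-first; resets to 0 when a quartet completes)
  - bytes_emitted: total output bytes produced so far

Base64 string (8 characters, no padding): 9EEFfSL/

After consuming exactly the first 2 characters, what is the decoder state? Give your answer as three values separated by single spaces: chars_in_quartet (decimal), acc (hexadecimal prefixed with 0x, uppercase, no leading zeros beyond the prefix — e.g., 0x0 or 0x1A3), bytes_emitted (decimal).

Answer: 2 0xF44 0

Derivation:
After char 0 ('9'=61): chars_in_quartet=1 acc=0x3D bytes_emitted=0
After char 1 ('E'=4): chars_in_quartet=2 acc=0xF44 bytes_emitted=0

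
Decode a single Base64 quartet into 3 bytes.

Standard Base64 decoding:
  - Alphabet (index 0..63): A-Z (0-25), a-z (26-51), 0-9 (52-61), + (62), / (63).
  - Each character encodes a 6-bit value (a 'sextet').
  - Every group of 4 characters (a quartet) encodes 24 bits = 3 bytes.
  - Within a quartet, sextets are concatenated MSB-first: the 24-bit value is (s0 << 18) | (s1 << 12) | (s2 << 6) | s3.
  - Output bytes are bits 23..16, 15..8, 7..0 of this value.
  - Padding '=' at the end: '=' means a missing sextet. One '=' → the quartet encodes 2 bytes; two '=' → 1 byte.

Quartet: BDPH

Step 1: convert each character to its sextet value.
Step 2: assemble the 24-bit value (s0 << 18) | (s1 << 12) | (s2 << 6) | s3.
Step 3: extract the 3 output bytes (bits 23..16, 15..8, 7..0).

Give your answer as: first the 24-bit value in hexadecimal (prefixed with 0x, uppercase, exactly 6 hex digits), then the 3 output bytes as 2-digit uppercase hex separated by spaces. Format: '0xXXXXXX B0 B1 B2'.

Sextets: B=1, D=3, P=15, H=7
24-bit: (1<<18) | (3<<12) | (15<<6) | 7
      = 0x040000 | 0x003000 | 0x0003C0 | 0x000007
      = 0x0433C7
Bytes: (v>>16)&0xFF=04, (v>>8)&0xFF=33, v&0xFF=C7

Answer: 0x0433C7 04 33 C7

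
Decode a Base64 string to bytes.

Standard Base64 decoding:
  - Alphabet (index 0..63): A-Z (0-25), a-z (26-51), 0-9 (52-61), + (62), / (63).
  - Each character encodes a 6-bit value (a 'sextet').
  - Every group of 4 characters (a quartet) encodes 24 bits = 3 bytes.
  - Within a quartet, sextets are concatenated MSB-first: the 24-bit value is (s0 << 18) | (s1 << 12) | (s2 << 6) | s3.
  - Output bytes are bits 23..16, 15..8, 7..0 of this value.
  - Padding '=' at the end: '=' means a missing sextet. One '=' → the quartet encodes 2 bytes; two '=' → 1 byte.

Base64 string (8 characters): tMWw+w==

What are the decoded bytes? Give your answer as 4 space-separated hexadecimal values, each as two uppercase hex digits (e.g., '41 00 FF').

After char 0 ('t'=45): chars_in_quartet=1 acc=0x2D bytes_emitted=0
After char 1 ('M'=12): chars_in_quartet=2 acc=0xB4C bytes_emitted=0
After char 2 ('W'=22): chars_in_quartet=3 acc=0x2D316 bytes_emitted=0
After char 3 ('w'=48): chars_in_quartet=4 acc=0xB4C5B0 -> emit B4 C5 B0, reset; bytes_emitted=3
After char 4 ('+'=62): chars_in_quartet=1 acc=0x3E bytes_emitted=3
After char 5 ('w'=48): chars_in_quartet=2 acc=0xFB0 bytes_emitted=3
Padding '==': partial quartet acc=0xFB0 -> emit FB; bytes_emitted=4

Answer: B4 C5 B0 FB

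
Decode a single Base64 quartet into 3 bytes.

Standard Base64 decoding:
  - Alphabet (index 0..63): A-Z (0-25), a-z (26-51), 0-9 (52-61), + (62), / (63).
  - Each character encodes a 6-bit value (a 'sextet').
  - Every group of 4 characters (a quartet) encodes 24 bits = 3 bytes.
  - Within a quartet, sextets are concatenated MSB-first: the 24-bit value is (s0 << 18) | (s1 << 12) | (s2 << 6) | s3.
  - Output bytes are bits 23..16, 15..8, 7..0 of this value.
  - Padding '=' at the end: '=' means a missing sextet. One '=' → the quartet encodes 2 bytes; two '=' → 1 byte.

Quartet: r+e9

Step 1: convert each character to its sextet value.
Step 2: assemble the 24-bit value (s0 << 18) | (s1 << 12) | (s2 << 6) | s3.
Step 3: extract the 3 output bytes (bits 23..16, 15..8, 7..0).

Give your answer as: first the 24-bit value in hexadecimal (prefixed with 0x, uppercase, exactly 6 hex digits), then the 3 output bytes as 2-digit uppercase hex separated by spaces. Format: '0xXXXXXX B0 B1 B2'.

Sextets: r=43, +=62, e=30, 9=61
24-bit: (43<<18) | (62<<12) | (30<<6) | 61
      = 0xAC0000 | 0x03E000 | 0x000780 | 0x00003D
      = 0xAFE7BD
Bytes: (v>>16)&0xFF=AF, (v>>8)&0xFF=E7, v&0xFF=BD

Answer: 0xAFE7BD AF E7 BD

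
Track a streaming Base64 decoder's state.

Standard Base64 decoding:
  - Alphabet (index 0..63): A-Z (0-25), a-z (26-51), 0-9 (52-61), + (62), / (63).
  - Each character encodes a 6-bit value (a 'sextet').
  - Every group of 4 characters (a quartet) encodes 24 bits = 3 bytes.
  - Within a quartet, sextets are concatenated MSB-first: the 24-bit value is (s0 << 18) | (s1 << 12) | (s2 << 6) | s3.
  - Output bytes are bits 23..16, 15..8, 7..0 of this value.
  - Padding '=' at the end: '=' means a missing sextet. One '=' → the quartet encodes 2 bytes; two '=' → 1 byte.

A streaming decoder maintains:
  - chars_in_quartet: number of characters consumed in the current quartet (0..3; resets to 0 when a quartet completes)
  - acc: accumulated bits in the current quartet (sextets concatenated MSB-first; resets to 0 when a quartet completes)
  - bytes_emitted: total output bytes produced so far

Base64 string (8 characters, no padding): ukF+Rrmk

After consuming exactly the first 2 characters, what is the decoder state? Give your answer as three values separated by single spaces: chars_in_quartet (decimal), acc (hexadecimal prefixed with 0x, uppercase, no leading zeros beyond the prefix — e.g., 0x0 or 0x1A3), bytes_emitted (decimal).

After char 0 ('u'=46): chars_in_quartet=1 acc=0x2E bytes_emitted=0
After char 1 ('k'=36): chars_in_quartet=2 acc=0xBA4 bytes_emitted=0

Answer: 2 0xBA4 0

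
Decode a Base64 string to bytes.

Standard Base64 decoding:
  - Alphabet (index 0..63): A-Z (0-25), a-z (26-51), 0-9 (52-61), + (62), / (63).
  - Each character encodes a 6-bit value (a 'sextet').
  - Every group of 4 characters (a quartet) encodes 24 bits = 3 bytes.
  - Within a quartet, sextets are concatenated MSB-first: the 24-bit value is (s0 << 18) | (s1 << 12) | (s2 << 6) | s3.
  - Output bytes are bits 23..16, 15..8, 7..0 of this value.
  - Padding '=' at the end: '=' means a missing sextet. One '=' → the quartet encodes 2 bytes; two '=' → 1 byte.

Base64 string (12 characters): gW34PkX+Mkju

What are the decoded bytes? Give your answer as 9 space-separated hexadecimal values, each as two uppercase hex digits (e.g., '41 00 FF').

After char 0 ('g'=32): chars_in_quartet=1 acc=0x20 bytes_emitted=0
After char 1 ('W'=22): chars_in_quartet=2 acc=0x816 bytes_emitted=0
After char 2 ('3'=55): chars_in_quartet=3 acc=0x205B7 bytes_emitted=0
After char 3 ('4'=56): chars_in_quartet=4 acc=0x816DF8 -> emit 81 6D F8, reset; bytes_emitted=3
After char 4 ('P'=15): chars_in_quartet=1 acc=0xF bytes_emitted=3
After char 5 ('k'=36): chars_in_quartet=2 acc=0x3E4 bytes_emitted=3
After char 6 ('X'=23): chars_in_quartet=3 acc=0xF917 bytes_emitted=3
After char 7 ('+'=62): chars_in_quartet=4 acc=0x3E45FE -> emit 3E 45 FE, reset; bytes_emitted=6
After char 8 ('M'=12): chars_in_quartet=1 acc=0xC bytes_emitted=6
After char 9 ('k'=36): chars_in_quartet=2 acc=0x324 bytes_emitted=6
After char 10 ('j'=35): chars_in_quartet=3 acc=0xC923 bytes_emitted=6
After char 11 ('u'=46): chars_in_quartet=4 acc=0x3248EE -> emit 32 48 EE, reset; bytes_emitted=9

Answer: 81 6D F8 3E 45 FE 32 48 EE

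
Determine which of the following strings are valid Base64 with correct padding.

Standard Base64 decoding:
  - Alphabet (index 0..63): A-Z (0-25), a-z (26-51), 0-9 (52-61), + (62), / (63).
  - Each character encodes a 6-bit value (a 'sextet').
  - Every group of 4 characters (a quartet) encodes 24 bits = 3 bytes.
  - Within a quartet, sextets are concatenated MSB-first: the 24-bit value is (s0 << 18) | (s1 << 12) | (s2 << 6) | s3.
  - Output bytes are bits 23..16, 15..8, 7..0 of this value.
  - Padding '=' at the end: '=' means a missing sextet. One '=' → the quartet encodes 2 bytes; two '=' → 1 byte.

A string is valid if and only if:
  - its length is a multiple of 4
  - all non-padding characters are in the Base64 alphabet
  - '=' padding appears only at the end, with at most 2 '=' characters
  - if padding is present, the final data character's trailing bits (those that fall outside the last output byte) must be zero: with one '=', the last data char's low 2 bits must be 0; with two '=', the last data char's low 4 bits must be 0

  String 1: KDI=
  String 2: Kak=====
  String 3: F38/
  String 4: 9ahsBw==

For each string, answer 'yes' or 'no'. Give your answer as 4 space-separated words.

Answer: yes no yes yes

Derivation:
String 1: 'KDI=' → valid
String 2: 'Kak=====' → invalid (5 pad chars (max 2))
String 3: 'F38/' → valid
String 4: '9ahsBw==' → valid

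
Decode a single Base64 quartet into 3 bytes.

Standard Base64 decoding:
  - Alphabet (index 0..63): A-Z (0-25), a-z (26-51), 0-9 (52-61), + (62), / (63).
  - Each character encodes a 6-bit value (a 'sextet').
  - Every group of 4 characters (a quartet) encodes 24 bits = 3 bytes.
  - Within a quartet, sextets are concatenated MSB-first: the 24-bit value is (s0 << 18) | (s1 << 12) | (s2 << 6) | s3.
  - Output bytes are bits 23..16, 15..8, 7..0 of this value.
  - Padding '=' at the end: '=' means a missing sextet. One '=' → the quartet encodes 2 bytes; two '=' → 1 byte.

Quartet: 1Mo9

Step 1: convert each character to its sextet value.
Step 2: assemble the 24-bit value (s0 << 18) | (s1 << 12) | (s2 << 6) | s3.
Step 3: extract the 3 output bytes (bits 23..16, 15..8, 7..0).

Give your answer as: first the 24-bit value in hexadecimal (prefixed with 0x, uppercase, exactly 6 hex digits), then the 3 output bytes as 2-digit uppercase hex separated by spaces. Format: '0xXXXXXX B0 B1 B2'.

Answer: 0xD4CA3D D4 CA 3D

Derivation:
Sextets: 1=53, M=12, o=40, 9=61
24-bit: (53<<18) | (12<<12) | (40<<6) | 61
      = 0xD40000 | 0x00C000 | 0x000A00 | 0x00003D
      = 0xD4CA3D
Bytes: (v>>16)&0xFF=D4, (v>>8)&0xFF=CA, v&0xFF=3D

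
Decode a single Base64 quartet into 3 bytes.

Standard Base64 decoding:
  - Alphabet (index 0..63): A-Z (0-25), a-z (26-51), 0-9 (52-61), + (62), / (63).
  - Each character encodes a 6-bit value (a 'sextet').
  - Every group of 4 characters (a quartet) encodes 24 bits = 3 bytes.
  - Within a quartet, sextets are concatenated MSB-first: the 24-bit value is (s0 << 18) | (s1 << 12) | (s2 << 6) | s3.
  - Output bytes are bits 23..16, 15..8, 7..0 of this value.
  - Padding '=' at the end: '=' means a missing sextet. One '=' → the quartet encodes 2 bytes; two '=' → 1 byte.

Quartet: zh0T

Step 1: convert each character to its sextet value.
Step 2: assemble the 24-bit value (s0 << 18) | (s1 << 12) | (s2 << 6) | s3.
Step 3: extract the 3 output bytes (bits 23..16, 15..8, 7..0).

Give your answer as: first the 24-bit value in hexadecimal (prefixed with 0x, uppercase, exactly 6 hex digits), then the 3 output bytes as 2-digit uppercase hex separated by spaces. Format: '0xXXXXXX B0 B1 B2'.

Answer: 0xCE1D13 CE 1D 13

Derivation:
Sextets: z=51, h=33, 0=52, T=19
24-bit: (51<<18) | (33<<12) | (52<<6) | 19
      = 0xCC0000 | 0x021000 | 0x000D00 | 0x000013
      = 0xCE1D13
Bytes: (v>>16)&0xFF=CE, (v>>8)&0xFF=1D, v&0xFF=13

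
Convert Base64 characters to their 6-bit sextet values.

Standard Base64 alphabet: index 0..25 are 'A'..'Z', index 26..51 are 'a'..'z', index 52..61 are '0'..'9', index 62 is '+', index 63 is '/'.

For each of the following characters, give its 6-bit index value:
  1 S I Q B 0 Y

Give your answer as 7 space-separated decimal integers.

'1': 0..9 range, 52 + ord('1') − ord('0') = 53
'S': A..Z range, ord('S') − ord('A') = 18
'I': A..Z range, ord('I') − ord('A') = 8
'Q': A..Z range, ord('Q') − ord('A') = 16
'B': A..Z range, ord('B') − ord('A') = 1
'0': 0..9 range, 52 + ord('0') − ord('0') = 52
'Y': A..Z range, ord('Y') − ord('A') = 24

Answer: 53 18 8 16 1 52 24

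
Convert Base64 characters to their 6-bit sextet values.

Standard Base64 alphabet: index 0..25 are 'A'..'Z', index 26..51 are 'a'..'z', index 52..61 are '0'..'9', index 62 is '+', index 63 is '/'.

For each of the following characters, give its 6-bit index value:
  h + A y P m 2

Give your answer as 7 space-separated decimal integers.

'h': a..z range, 26 + ord('h') − ord('a') = 33
'+': index 62
'A': A..Z range, ord('A') − ord('A') = 0
'y': a..z range, 26 + ord('y') − ord('a') = 50
'P': A..Z range, ord('P') − ord('A') = 15
'm': a..z range, 26 + ord('m') − ord('a') = 38
'2': 0..9 range, 52 + ord('2') − ord('0') = 54

Answer: 33 62 0 50 15 38 54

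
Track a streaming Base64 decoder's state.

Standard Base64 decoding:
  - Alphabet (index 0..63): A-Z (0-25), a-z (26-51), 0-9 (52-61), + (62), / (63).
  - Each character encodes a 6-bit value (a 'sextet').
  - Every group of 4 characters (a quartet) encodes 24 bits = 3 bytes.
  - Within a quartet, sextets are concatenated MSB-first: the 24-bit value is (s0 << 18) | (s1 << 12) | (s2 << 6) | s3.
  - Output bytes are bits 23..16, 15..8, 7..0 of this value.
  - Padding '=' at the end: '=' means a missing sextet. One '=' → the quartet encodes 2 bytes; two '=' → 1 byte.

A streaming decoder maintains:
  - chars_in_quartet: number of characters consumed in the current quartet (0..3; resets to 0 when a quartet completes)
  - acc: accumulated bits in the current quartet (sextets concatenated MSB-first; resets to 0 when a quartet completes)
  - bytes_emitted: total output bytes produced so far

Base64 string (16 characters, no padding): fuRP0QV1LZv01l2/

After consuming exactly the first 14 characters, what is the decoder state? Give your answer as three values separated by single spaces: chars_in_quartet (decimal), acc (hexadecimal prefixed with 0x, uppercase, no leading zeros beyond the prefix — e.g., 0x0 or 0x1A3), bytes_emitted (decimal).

Answer: 2 0xD65 9

Derivation:
After char 0 ('f'=31): chars_in_quartet=1 acc=0x1F bytes_emitted=0
After char 1 ('u'=46): chars_in_quartet=2 acc=0x7EE bytes_emitted=0
After char 2 ('R'=17): chars_in_quartet=3 acc=0x1FB91 bytes_emitted=0
After char 3 ('P'=15): chars_in_quartet=4 acc=0x7EE44F -> emit 7E E4 4F, reset; bytes_emitted=3
After char 4 ('0'=52): chars_in_quartet=1 acc=0x34 bytes_emitted=3
After char 5 ('Q'=16): chars_in_quartet=2 acc=0xD10 bytes_emitted=3
After char 6 ('V'=21): chars_in_quartet=3 acc=0x34415 bytes_emitted=3
After char 7 ('1'=53): chars_in_quartet=4 acc=0xD10575 -> emit D1 05 75, reset; bytes_emitted=6
After char 8 ('L'=11): chars_in_quartet=1 acc=0xB bytes_emitted=6
After char 9 ('Z'=25): chars_in_quartet=2 acc=0x2D9 bytes_emitted=6
After char 10 ('v'=47): chars_in_quartet=3 acc=0xB66F bytes_emitted=6
After char 11 ('0'=52): chars_in_quartet=4 acc=0x2D9BF4 -> emit 2D 9B F4, reset; bytes_emitted=9
After char 12 ('1'=53): chars_in_quartet=1 acc=0x35 bytes_emitted=9
After char 13 ('l'=37): chars_in_quartet=2 acc=0xD65 bytes_emitted=9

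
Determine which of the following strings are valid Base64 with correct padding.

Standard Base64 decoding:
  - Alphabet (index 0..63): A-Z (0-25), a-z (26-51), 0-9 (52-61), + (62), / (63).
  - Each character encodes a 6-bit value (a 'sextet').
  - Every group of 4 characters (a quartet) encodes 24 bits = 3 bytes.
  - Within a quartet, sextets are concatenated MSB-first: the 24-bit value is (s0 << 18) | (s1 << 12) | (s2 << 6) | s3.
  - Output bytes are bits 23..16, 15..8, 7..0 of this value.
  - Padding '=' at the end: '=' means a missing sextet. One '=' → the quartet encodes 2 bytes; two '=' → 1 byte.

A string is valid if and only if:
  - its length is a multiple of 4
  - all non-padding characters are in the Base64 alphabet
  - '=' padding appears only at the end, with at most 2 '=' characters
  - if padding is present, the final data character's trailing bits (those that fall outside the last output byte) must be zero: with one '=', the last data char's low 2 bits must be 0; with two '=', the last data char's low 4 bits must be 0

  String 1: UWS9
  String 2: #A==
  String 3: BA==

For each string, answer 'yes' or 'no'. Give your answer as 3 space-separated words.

Answer: yes no yes

Derivation:
String 1: 'UWS9' → valid
String 2: '#A==' → invalid (bad char(s): ['#'])
String 3: 'BA==' → valid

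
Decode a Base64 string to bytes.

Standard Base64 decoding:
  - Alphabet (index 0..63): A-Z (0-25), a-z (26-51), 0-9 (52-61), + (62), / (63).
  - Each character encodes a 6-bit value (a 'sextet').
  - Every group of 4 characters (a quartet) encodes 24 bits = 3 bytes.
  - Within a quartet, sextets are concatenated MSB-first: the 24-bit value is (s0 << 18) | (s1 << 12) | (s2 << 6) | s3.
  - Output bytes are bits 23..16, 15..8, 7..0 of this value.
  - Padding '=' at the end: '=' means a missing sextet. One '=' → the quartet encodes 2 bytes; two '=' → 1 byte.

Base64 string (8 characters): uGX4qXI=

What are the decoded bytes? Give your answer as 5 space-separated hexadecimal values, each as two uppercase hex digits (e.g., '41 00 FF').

Answer: B8 65 F8 A9 72

Derivation:
After char 0 ('u'=46): chars_in_quartet=1 acc=0x2E bytes_emitted=0
After char 1 ('G'=6): chars_in_quartet=2 acc=0xB86 bytes_emitted=0
After char 2 ('X'=23): chars_in_quartet=3 acc=0x2E197 bytes_emitted=0
After char 3 ('4'=56): chars_in_quartet=4 acc=0xB865F8 -> emit B8 65 F8, reset; bytes_emitted=3
After char 4 ('q'=42): chars_in_quartet=1 acc=0x2A bytes_emitted=3
After char 5 ('X'=23): chars_in_quartet=2 acc=0xA97 bytes_emitted=3
After char 6 ('I'=8): chars_in_quartet=3 acc=0x2A5C8 bytes_emitted=3
Padding '=': partial quartet acc=0x2A5C8 -> emit A9 72; bytes_emitted=5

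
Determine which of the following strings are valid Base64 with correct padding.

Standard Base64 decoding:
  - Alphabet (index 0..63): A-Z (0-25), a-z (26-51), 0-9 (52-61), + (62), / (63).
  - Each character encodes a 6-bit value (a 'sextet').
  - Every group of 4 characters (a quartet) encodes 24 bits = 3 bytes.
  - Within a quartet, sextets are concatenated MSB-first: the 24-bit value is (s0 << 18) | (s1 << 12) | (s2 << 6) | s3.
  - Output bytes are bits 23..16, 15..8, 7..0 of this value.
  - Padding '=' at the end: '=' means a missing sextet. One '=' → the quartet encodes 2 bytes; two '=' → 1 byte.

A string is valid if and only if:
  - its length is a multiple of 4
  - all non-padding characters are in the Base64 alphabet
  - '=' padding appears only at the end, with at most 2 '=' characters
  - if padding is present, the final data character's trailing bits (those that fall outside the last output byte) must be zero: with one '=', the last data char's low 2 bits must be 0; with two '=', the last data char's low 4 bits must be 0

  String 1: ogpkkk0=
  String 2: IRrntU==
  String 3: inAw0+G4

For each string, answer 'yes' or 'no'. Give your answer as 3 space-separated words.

Answer: yes no yes

Derivation:
String 1: 'ogpkkk0=' → valid
String 2: 'IRrntU==' → invalid (bad trailing bits)
String 3: 'inAw0+G4' → valid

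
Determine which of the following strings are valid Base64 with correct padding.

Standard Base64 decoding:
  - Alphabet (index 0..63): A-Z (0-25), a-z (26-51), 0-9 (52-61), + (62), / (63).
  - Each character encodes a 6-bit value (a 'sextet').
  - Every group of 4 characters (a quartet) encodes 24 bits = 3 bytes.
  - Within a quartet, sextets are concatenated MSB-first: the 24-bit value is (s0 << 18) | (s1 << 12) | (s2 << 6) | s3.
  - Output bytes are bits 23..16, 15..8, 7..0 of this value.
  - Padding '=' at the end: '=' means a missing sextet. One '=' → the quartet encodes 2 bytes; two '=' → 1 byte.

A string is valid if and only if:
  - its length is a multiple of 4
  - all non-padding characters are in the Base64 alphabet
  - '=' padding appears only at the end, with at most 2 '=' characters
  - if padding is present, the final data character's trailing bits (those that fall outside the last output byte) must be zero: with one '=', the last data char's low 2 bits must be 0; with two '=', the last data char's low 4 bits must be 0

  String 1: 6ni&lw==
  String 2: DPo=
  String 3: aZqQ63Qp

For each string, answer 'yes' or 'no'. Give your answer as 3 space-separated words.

String 1: '6ni&lw==' → invalid (bad char(s): ['&'])
String 2: 'DPo=' → valid
String 3: 'aZqQ63Qp' → valid

Answer: no yes yes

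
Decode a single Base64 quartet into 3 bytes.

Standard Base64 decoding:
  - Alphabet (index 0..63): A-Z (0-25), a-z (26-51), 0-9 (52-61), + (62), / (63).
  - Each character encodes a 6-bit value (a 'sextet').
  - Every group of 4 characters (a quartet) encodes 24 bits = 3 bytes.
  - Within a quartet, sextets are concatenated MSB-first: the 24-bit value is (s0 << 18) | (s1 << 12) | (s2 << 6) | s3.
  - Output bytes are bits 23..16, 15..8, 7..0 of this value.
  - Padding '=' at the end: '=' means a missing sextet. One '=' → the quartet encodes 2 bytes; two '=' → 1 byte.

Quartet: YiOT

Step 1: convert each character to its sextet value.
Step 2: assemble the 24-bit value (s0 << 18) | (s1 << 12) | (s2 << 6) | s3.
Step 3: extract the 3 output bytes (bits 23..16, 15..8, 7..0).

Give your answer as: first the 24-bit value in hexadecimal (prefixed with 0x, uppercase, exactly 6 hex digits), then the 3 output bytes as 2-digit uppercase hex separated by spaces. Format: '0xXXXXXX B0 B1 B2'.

Sextets: Y=24, i=34, O=14, T=19
24-bit: (24<<18) | (34<<12) | (14<<6) | 19
      = 0x600000 | 0x022000 | 0x000380 | 0x000013
      = 0x622393
Bytes: (v>>16)&0xFF=62, (v>>8)&0xFF=23, v&0xFF=93

Answer: 0x622393 62 23 93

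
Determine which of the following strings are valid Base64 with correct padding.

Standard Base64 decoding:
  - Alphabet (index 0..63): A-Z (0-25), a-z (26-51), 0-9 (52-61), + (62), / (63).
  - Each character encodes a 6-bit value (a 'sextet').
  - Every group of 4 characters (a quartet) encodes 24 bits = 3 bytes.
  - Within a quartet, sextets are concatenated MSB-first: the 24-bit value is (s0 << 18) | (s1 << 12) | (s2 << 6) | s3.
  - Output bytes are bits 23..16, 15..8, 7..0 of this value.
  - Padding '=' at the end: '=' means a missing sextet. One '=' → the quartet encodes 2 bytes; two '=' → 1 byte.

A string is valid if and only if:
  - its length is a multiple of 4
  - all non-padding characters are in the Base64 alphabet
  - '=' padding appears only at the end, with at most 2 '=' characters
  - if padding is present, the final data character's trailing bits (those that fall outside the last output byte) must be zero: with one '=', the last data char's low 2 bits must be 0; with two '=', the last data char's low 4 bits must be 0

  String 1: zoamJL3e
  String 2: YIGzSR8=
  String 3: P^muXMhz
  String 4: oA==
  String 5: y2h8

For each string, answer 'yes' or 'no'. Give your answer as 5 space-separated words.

String 1: 'zoamJL3e' → valid
String 2: 'YIGzSR8=' → valid
String 3: 'P^muXMhz' → invalid (bad char(s): ['^'])
String 4: 'oA==' → valid
String 5: 'y2h8' → valid

Answer: yes yes no yes yes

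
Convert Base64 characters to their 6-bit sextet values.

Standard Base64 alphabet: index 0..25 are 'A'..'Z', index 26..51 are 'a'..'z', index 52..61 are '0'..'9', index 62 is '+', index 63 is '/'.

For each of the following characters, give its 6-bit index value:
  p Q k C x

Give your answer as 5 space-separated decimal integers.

'p': a..z range, 26 + ord('p') − ord('a') = 41
'Q': A..Z range, ord('Q') − ord('A') = 16
'k': a..z range, 26 + ord('k') − ord('a') = 36
'C': A..Z range, ord('C') − ord('A') = 2
'x': a..z range, 26 + ord('x') − ord('a') = 49

Answer: 41 16 36 2 49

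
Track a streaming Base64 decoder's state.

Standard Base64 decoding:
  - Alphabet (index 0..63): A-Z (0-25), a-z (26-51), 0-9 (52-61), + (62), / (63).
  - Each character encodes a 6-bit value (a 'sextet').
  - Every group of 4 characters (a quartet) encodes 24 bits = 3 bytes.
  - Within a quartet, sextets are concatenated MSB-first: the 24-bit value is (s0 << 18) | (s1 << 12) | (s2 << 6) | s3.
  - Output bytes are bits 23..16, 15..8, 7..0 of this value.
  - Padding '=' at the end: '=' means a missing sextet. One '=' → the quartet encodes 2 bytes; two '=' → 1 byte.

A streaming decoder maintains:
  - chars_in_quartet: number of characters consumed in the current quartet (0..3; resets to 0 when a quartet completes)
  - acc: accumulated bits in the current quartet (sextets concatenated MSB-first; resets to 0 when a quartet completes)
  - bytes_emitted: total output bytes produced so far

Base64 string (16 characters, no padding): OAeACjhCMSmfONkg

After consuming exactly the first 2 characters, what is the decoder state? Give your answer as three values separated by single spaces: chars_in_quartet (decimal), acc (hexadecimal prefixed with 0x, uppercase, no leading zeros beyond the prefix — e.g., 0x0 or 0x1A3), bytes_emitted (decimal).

After char 0 ('O'=14): chars_in_quartet=1 acc=0xE bytes_emitted=0
After char 1 ('A'=0): chars_in_quartet=2 acc=0x380 bytes_emitted=0

Answer: 2 0x380 0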